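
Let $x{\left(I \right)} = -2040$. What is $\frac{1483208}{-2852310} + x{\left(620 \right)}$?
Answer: $- \frac{2910097804}{1426155} \approx -2040.5$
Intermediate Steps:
$\frac{1483208}{-2852310} + x{\left(620 \right)} = \frac{1483208}{-2852310} - 2040 = 1483208 \left(- \frac{1}{2852310}\right) - 2040 = - \frac{741604}{1426155} - 2040 = - \frac{2910097804}{1426155}$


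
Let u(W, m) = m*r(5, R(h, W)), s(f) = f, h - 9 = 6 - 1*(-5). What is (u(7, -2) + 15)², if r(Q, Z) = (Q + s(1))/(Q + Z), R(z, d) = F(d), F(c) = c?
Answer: 196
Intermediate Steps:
h = 20 (h = 9 + (6 - 1*(-5)) = 9 + (6 + 5) = 9 + 11 = 20)
R(z, d) = d
r(Q, Z) = (1 + Q)/(Q + Z) (r(Q, Z) = (Q + 1)/(Q + Z) = (1 + Q)/(Q + Z))
u(W, m) = 6*m/(5 + W) (u(W, m) = m*((1 + 5)/(5 + W)) = m*(6/(5 + W)) = 6*m/(5 + W))
(u(7, -2) + 15)² = (6*(-2)/(5 + 7) + 15)² = (6*(-2)/12 + 15)² = (6*(-2)*(1/12) + 15)² = (-1 + 15)² = 14² = 196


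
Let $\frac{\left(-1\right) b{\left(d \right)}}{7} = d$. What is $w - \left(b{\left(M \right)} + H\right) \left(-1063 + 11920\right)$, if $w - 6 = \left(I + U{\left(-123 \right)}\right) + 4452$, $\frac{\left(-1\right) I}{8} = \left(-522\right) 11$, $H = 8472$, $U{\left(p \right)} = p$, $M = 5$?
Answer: $-91550238$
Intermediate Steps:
$b{\left(d \right)} = - 7 d$
$I = 45936$ ($I = - 8 \left(\left(-522\right) 11\right) = \left(-8\right) \left(-5742\right) = 45936$)
$w = 50271$ ($w = 6 + \left(\left(45936 - 123\right) + 4452\right) = 6 + \left(45813 + 4452\right) = 6 + 50265 = 50271$)
$w - \left(b{\left(M \right)} + H\right) \left(-1063 + 11920\right) = 50271 - \left(\left(-7\right) 5 + 8472\right) \left(-1063 + 11920\right) = 50271 - \left(-35 + 8472\right) 10857 = 50271 - 8437 \cdot 10857 = 50271 - 91600509 = -91550238$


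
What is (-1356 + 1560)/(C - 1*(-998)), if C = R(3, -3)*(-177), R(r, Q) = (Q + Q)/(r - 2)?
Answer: 51/515 ≈ 0.099029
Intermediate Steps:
R(r, Q) = 2*Q/(-2 + r) (R(r, Q) = (2*Q)/(-2 + r) = 2*Q/(-2 + r))
C = 1062 (C = (2*(-3)/(-2 + 3))*(-177) = (2*(-3)/1)*(-177) = (2*(-3)*1)*(-177) = -6*(-177) = 1062)
(-1356 + 1560)/(C - 1*(-998)) = (-1356 + 1560)/(1062 - 1*(-998)) = 204/(1062 + 998) = 204/2060 = 204*(1/2060) = 51/515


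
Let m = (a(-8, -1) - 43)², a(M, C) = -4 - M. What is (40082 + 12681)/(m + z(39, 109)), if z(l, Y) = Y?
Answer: 52763/1630 ≈ 32.370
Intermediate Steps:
m = 1521 (m = ((-4 - 1*(-8)) - 43)² = ((-4 + 8) - 43)² = (4 - 43)² = (-39)² = 1521)
(40082 + 12681)/(m + z(39, 109)) = (40082 + 12681)/(1521 + 109) = 52763/1630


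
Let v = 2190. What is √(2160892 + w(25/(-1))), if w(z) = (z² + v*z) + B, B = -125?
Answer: √2106642 ≈ 1451.4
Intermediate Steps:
w(z) = -125 + z² + 2190*z (w(z) = (z² + 2190*z) - 125 = -125 + z² + 2190*z)
√(2160892 + w(25/(-1))) = √(2160892 + (-125 + (25/(-1))² + 2190*(25/(-1)))) = √(2160892 + (-125 + (-1*25)² + 2190*(-1*25))) = √(2160892 + (-125 + (-25)² + 2190*(-25))) = √(2160892 + (-125 + 625 - 54750)) = √(2160892 - 54250) = √2106642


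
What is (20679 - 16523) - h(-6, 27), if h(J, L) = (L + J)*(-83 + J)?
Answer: 6025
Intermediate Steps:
h(J, L) = (-83 + J)*(J + L) (h(J, L) = (J + L)*(-83 + J) = (-83 + J)*(J + L))
(20679 - 16523) - h(-6, 27) = (20679 - 16523) - ((-6)² - 83*(-6) - 83*27 - 6*27) = 4156 - (36 + 498 - 2241 - 162) = 4156 - 1*(-1869) = 4156 + 1869 = 6025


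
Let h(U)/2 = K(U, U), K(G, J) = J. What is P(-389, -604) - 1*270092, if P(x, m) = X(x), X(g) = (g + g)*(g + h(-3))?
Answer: 37218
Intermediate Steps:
h(U) = 2*U
X(g) = 2*g*(-6 + g) (X(g) = (g + g)*(g + 2*(-3)) = (2*g)*(g - 6) = (2*g)*(-6 + g) = 2*g*(-6 + g))
P(x, m) = 2*x*(-6 + x)
P(-389, -604) - 1*270092 = 2*(-389)*(-6 - 389) - 1*270092 = 2*(-389)*(-395) - 270092 = 307310 - 270092 = 37218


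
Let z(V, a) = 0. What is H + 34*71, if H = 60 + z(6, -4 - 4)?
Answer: 2474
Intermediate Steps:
H = 60 (H = 60 + 0 = 60)
H + 34*71 = 60 + 34*71 = 60 + 2414 = 2474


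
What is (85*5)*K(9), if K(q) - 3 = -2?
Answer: 425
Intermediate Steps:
K(q) = 1 (K(q) = 3 - 2 = 1)
(85*5)*K(9) = (85*5)*1 = 425*1 = 425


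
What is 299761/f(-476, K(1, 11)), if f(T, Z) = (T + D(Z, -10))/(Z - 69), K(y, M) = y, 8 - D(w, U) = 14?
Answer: 10191874/241 ≈ 42290.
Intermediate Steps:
D(w, U) = -6 (D(w, U) = 8 - 1*14 = 8 - 14 = -6)
f(T, Z) = (-6 + T)/(-69 + Z) (f(T, Z) = (T - 6)/(Z - 69) = (-6 + T)/(-69 + Z))
299761/f(-476, K(1, 11)) = 299761/(((-6 - 476)/(-69 + 1))) = 299761/((-482/(-68))) = 299761/((-1/68*(-482))) = 299761/(241/34) = 299761*(34/241) = 10191874/241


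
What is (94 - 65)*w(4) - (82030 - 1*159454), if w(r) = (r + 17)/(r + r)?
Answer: 620001/8 ≈ 77500.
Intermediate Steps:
w(r) = (17 + r)/(2*r) (w(r) = (17 + r)/((2*r)) = (17 + r)*(1/(2*r)) = (17 + r)/(2*r))
(94 - 65)*w(4) - (82030 - 1*159454) = (94 - 65)*((1/2)*(17 + 4)/4) - (82030 - 1*159454) = 29*((1/2)*(1/4)*21) - (82030 - 159454) = 29*(21/8) - 1*(-77424) = 609/8 + 77424 = 620001/8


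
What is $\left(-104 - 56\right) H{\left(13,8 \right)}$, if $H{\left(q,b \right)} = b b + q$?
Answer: $-12320$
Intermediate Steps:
$H{\left(q,b \right)} = q + b^{2}$ ($H{\left(q,b \right)} = b^{2} + q = q + b^{2}$)
$\left(-104 - 56\right) H{\left(13,8 \right)} = \left(-104 - 56\right) \left(13 + 8^{2}\right) = - 160 \left(13 + 64\right) = \left(-160\right) 77 = -12320$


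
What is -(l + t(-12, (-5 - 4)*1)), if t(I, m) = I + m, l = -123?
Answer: 144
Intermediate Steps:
-(l + t(-12, (-5 - 4)*1)) = -(-123 + (-12 + (-5 - 4)*1)) = -(-123 + (-12 - 9*1)) = -(-123 + (-12 - 9)) = -(-123 - 21) = -1*(-144) = 144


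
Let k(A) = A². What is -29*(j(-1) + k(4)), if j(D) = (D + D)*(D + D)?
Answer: -580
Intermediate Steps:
j(D) = 4*D² (j(D) = (2*D)*(2*D) = 4*D²)
-29*(j(-1) + k(4)) = -29*(4*(-1)² + 4²) = -29*(4*1 + 16) = -29*(4 + 16) = -29*20 = -580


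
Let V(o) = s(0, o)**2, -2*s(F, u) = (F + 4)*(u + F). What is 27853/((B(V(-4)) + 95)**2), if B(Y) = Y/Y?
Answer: 27853/9216 ≈ 3.0222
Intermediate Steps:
s(F, u) = -(4 + F)*(F + u)/2 (s(F, u) = -(F + 4)*(u + F)/2 = -(4 + F)*(F + u)/2)
V(o) = 4*o**2 (V(o) = (-2*0 - 2*o - 1/2*0**2 - 1/2*0*o)**2 = (0 - 2*o - 1/2*0 + 0)**2 = (0 - 2*o + 0 + 0)**2 = (-2*o)**2 = 4*o**2)
B(Y) = 1
27853/((B(V(-4)) + 95)**2) = 27853/((1 + 95)**2) = 27853/(96**2) = 27853/9216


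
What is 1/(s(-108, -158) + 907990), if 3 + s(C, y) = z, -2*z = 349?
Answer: 2/1815625 ≈ 1.1015e-6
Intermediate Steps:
z = -349/2 (z = -1/2*349 = -349/2 ≈ -174.50)
s(C, y) = -355/2 (s(C, y) = -3 - 349/2 = -355/2)
1/(s(-108, -158) + 907990) = 1/(-355/2 + 907990) = 1/(1815625/2) = 2/1815625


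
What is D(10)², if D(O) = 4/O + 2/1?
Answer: 144/25 ≈ 5.7600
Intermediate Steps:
D(O) = 2 + 4/O (D(O) = 4/O + 2*1 = 4/O + 2 = 2 + 4/O)
D(10)² = (2 + 4/10)² = (2 + 4*(⅒))² = (2 + ⅖)² = (12/5)² = 144/25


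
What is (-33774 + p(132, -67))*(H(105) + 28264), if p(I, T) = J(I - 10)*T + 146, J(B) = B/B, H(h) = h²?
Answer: -1323842855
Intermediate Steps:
J(B) = 1
p(I, T) = 146 + T (p(I, T) = 1*T + 146 = T + 146 = 146 + T)
(-33774 + p(132, -67))*(H(105) + 28264) = (-33774 + (146 - 67))*(105² + 28264) = (-33774 + 79)*(11025 + 28264) = -33695*39289 = -1323842855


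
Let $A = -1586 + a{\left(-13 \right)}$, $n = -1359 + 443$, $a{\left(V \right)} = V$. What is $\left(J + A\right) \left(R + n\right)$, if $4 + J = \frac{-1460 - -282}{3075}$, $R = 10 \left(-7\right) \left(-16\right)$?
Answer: $- \frac{335267404}{1025} \approx -3.2709 \cdot 10^{5}$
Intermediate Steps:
$n = -916$
$R = 1120$ ($R = \left(-70\right) \left(-16\right) = 1120$)
$J = - \frac{13478}{3075}$ ($J = -4 + \frac{-1460 - -282}{3075} = -4 + \left(-1460 + 282\right) \frac{1}{3075} = -4 - \frac{1178}{3075} = - \frac{13478}{3075} \approx -4.3831$)
$A = -1599$ ($A = -1586 - 13 = -1599$)
$\left(J + A\right) \left(R + n\right) = \left(- \frac{13478}{3075} - 1599\right) \left(1120 - 916\right) = \left(- \frac{4930403}{3075}\right) 204 = - \frac{335267404}{1025}$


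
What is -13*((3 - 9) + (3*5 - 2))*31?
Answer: -2821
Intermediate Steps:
-13*((3 - 9) + (3*5 - 2))*31 = -13*(-6 + (15 - 2))*31 = -13*(-6 + 13)*31 = -13*7*31 = -91*31 = -2821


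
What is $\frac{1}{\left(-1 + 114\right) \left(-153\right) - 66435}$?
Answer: $- \frac{1}{83724} \approx -1.1944 \cdot 10^{-5}$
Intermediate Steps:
$\frac{1}{\left(-1 + 114\right) \left(-153\right) - 66435} = \frac{1}{113 \left(-153\right) - 66435} = \frac{1}{-17289 - 66435} = \frac{1}{-83724} = - \frac{1}{83724}$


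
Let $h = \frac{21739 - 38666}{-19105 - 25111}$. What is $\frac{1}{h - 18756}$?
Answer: $- \frac{44216}{829298369} \approx -5.3317 \cdot 10^{-5}$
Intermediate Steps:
$h = \frac{16927}{44216}$ ($h = - \frac{16927}{-44216} = \left(-16927\right) \left(- \frac{1}{44216}\right) = \frac{16927}{44216} \approx 0.38283$)
$\frac{1}{h - 18756} = \frac{1}{\frac{16927}{44216} - 18756} = \frac{1}{- \frac{829298369}{44216}} = - \frac{44216}{829298369}$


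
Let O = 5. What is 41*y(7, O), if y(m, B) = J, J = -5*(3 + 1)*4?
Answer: -3280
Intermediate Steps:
J = -80 (J = -20*4 = -5*16 = -80)
y(m, B) = -80
41*y(7, O) = 41*(-80) = -3280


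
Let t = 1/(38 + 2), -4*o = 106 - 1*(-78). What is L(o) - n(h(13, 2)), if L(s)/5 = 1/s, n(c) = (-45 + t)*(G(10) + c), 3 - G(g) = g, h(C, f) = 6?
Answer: -41477/920 ≈ -45.084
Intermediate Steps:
o = -46 (o = -(106 - 1*(-78))/4 = -(106 + 78)/4 = -¼*184 = -46)
t = 1/40 ≈ 0.025000
G(g) = 3 - g
n(c) = 12593/40 - 1799*c/40 (n(c) = (-45 + 1/40)*((3 - 1*10) + c) = -1799*((3 - 10) + c)/40 = -1799*(-7 + c)/40 = 12593/40 - 1799*c/40)
L(s) = 5/s
L(o) - n(h(13, 2)) = 5/(-46) - (12593/40 - 1799/40*6) = 5*(-1/46) - (12593/40 - 5397/20) = -5/46 - 1*1799/40 = -5/46 - 1799/40 = -41477/920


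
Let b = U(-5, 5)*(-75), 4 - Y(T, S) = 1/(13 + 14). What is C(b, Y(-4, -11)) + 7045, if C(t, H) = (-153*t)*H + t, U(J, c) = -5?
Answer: -219955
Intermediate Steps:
Y(T, S) = 107/27 (Y(T, S) = 4 - 1/(13 + 14) = 4 - 1/27 = 107/27)
b = 375 (b = -5*(-75) = 375)
C(t, H) = t - 153*H*t (C(t, H) = -153*H*t + t = t - 153*H*t)
C(b, Y(-4, -11)) + 7045 = 375*(1 - 153*107/27) + 7045 = 375*(1 - 1819/3) + 7045 = 375*(-1816/3) + 7045 = -227000 + 7045 = -219955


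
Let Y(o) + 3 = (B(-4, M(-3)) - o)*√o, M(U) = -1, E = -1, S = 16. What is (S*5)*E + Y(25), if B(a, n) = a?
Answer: -228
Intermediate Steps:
Y(o) = -3 + √o*(-4 - o) (Y(o) = -3 + (-4 - o)*√o = -3 + √o*(-4 - o))
(S*5)*E + Y(25) = (16*5)*(-1) + (-3 - 25^(3/2) - 4*√25) = 80*(-1) + (-3 - 1*125 - 4*5) = -80 + (-3 - 125 - 20) = -80 - 148 = -228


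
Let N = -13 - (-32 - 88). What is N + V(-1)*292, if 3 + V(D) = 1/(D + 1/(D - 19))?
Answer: -21989/21 ≈ -1047.1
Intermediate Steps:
V(D) = -3 + 1/(D + 1/(-19 + D)) (V(D) = -3 + 1/(D + 1/(D - 19)) = -3 + 1/(D + 1/(-19 + D)))
N = 107 (N = -13 - 1*(-120) = -13 + 120 = 107)
N + V(-1)*292 = 107 + ((-22 - 3*(-1)² + 58*(-1))/(1 + (-1)² - 19*(-1)))*292 = 107 + ((-22 - 3*1 - 58)/(1 + 1 + 19))*292 = 107 + ((-22 - 3 - 58)/21)*292 = 107 + ((1/21)*(-83))*292 = 107 - 83/21*292 = 107 - 24236/21 = -21989/21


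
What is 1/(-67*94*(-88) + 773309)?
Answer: 1/1327533 ≈ 7.5328e-7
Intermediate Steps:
1/(-67*94*(-88) + 773309) = 1/(-6298*(-88) + 773309) = 1/(554224 + 773309) = 1/1327533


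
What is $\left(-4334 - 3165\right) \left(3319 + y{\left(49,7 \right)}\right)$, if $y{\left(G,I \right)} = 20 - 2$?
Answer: $-25024163$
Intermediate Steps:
$y{\left(G,I \right)} = 18$
$\left(-4334 - 3165\right) \left(3319 + y{\left(49,7 \right)}\right) = \left(-4334 - 3165\right) \left(3319 + 18\right) = \left(-7499\right) 3337 = -25024163$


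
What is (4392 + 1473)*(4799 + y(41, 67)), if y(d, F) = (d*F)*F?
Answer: 1107593520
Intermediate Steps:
y(d, F) = d*F**2 (y(d, F) = (F*d)*F = d*F**2)
(4392 + 1473)*(4799 + y(41, 67)) = (4392 + 1473)*(4799 + 41*67**2) = 5865*(4799 + 41*4489) = 5865*(4799 + 184049) = 5865*188848 = 1107593520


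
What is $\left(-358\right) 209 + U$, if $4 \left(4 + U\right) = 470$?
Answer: $- \frac{149417}{2} \approx -74709.0$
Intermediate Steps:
$U = \frac{227}{2}$ ($U = -4 + \frac{1}{4} \cdot 470 = -4 + \frac{235}{2} = \frac{227}{2} \approx 113.5$)
$\left(-358\right) 209 + U = \left(-358\right) 209 + \frac{227}{2} = -74822 + \frac{227}{2} = - \frac{149417}{2}$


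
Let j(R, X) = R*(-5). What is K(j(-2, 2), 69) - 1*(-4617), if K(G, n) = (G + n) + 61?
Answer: 4757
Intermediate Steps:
j(R, X) = -5*R
K(G, n) = 61 + G + n
K(j(-2, 2), 69) - 1*(-4617) = (61 - 5*(-2) + 69) - 1*(-4617) = (61 + 10 + 69) + 4617 = 140 + 4617 = 4757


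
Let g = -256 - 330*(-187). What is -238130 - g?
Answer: -299584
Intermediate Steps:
g = 61454 (g = -256 + 61710 = 61454)
-238130 - g = -238130 - 1*61454 = -238130 - 61454 = -299584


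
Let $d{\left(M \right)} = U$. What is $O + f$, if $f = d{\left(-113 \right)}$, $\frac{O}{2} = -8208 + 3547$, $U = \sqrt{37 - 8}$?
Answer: $-9322 + \sqrt{29} \approx -9316.6$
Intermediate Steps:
$U = \sqrt{29} \approx 5.3852$
$O = -9322$ ($O = 2 \left(-8208 + 3547\right) = 2 \left(-4661\right) = -9322$)
$d{\left(M \right)} = \sqrt{29}$
$f = \sqrt{29} \approx 5.3852$
$O + f = -9322 + \sqrt{29}$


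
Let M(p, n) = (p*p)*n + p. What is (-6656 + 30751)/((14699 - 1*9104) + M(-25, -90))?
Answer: -4819/10136 ≈ -0.47543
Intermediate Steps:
M(p, n) = p + n*p² (M(p, n) = p²*n + p = n*p² + p = p + n*p²)
(-6656 + 30751)/((14699 - 1*9104) + M(-25, -90)) = (-6656 + 30751)/((14699 - 1*9104) - 25*(1 - 90*(-25))) = 24095/((14699 - 9104) - 25*(1 + 2250)) = 24095/(5595 - 25*2251) = 24095/(5595 - 56275) = 24095/(-50680) = 24095*(-1/50680) = -4819/10136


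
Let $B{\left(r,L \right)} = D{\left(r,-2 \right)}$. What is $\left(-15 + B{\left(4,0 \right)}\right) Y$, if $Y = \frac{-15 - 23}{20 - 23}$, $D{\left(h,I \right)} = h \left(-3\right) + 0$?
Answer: $-342$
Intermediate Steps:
$D{\left(h,I \right)} = - 3 h$ ($D{\left(h,I \right)} = - 3 h + 0 = - 3 h$)
$B{\left(r,L \right)} = - 3 r$
$Y = \frac{38}{3}$ ($Y = - \frac{38}{-3} = \left(-38\right) \left(- \frac{1}{3}\right) = \frac{38}{3} \approx 12.667$)
$\left(-15 + B{\left(4,0 \right)}\right) Y = \left(-15 - 12\right) \frac{38}{3} = \left(-27\right) \frac{38}{3} = -342$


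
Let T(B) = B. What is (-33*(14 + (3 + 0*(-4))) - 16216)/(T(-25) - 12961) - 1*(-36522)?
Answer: 474291469/12986 ≈ 36523.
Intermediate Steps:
(-33*(14 + (3 + 0*(-4))) - 16216)/(T(-25) - 12961) - 1*(-36522) = (-33*(14 + (3 + 0*(-4))) - 16216)/(-25 - 12961) - 1*(-36522) = (-33*(14 + (3 + 0)) - 16216)/(-12986) + 36522 = (-33*(14 + 3) - 16216)*(-1/12986) + 36522 = (-33*17 - 16216)*(-1/12986) + 36522 = (-561 - 16216)*(-1/12986) + 36522 = -16777*(-1/12986) + 36522 = 16777/12986 + 36522 = 474291469/12986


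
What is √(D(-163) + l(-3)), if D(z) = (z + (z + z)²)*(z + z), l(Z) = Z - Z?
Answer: 163*I*√1302 ≈ 5881.6*I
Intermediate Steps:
l(Z) = 0
D(z) = 2*z*(z + 4*z²) (D(z) = (z + (2*z)²)*(2*z) = (z + 4*z²)*(2*z) = 2*z*(z + 4*z²))
√(D(-163) + l(-3)) = √((-163)²*(2 + 8*(-163)) + 0) = √(26569*(2 - 1304) + 0) = √(26569*(-1302) + 0) = √(-34592838 + 0) = √(-34592838) = 163*I*√1302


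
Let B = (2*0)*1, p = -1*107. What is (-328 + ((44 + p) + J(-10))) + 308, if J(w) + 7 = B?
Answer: -90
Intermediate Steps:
p = -107
B = 0 (B = 0*1 = 0)
J(w) = -7 (J(w) = -7 + 0 = -7)
(-328 + ((44 + p) + J(-10))) + 308 = (-328 + ((44 - 107) - 7)) + 308 = (-328 + (-63 - 7)) + 308 = (-328 - 70) + 308 = -398 + 308 = -90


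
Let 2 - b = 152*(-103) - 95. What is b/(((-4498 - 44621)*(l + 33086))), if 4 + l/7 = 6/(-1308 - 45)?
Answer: -2368201/244107414712 ≈ -9.7015e-6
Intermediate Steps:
l = -12642/451 (l = -28 + 7*(6/(-1308 - 45)) = -28 + 7*(6/(-1353)) = -28 + 7*(-1/1353*6) = -28 + 7*(-2/451) = -28 - 14/451 = -12642/451 ≈ -28.031)
b = 15753 (b = 2 - (152*(-103) - 95) = 2 - (-15656 - 95) = 2 - 1*(-15751) = 2 + 15751 = 15753)
b/(((-4498 - 44621)*(l + 33086))) = 15753/(((-4498 - 44621)*(-12642/451 + 33086))) = 15753/((-49119*14909144/451)) = 15753/(-732322244136/451) = 15753*(-451/732322244136) = -2368201/244107414712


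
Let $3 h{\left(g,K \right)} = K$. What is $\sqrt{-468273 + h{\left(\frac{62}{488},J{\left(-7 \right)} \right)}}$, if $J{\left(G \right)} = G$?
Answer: $\frac{i \sqrt{4214478}}{3} \approx 684.31 i$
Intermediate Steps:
$h{\left(g,K \right)} = \frac{K}{3}$
$\sqrt{-468273 + h{\left(\frac{62}{488},J{\left(-7 \right)} \right)}} = \sqrt{-468273 + \frac{1}{3} \left(-7\right)} = \sqrt{-468273 - \frac{7}{3}} = \sqrt{- \frac{1404826}{3}} = \frac{i \sqrt{4214478}}{3}$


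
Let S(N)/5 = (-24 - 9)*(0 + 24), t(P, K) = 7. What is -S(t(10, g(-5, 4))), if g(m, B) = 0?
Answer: 3960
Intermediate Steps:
S(N) = -3960 (S(N) = 5*((-24 - 9)*(0 + 24)) = 5*(-33*24) = 5*(-792) = -3960)
-S(t(10, g(-5, 4))) = -1*(-3960) = 3960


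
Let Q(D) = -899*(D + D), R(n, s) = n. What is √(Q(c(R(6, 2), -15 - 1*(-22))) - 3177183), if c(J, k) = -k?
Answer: I*√3164597 ≈ 1778.9*I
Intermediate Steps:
Q(D) = -1798*D
√(Q(c(R(6, 2), -15 - 1*(-22))) - 3177183) = √(-(-1798)*(-15 - 1*(-22)) - 3177183) = √(-(-1798)*(-15 + 22) - 3177183) = √(-(-1798)*7 - 3177183) = √(-1798*(-7) - 3177183) = √(12586 - 3177183) = √(-3164597) = I*√3164597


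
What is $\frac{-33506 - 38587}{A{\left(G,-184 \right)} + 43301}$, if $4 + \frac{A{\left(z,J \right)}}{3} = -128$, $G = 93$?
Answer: $- \frac{72093}{42905} \approx -1.6803$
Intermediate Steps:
$A{\left(z,J \right)} = -396$ ($A{\left(z,J \right)} = -12 + 3 \left(-128\right) = -12 - 384 = -396$)
$\frac{-33506 - 38587}{A{\left(G,-184 \right)} + 43301} = \frac{-33506 - 38587}{-396 + 43301} = - \frac{72093}{42905}$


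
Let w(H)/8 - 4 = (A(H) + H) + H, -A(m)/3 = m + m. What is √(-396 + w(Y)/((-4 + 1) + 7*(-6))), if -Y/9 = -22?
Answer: 2*I*√14395/15 ≈ 15.997*I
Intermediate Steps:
Y = 198 (Y = -9*(-22) = 198)
A(m) = -6*m (A(m) = -3*(m + m) = -6*m)
w(H) = 32 - 32*H (w(H) = 32 + 8*((-6*H + H) + H) = 32 + 8*(-5*H + H) = 32 + 8*(-4*H) = 32 - 32*H)
√(-396 + w(Y)/((-4 + 1) + 7*(-6))) = √(-396 + (32 - 32*198)/((-4 + 1) + 7*(-6))) = √(-396 + (32 - 6336)/(-3 - 42)) = √(-396 - 6304/(-45)) = √(-396 - 6304*(-1/45)) = √(-396 + 6304/45) = √(-11516/45) = 2*I*√14395/15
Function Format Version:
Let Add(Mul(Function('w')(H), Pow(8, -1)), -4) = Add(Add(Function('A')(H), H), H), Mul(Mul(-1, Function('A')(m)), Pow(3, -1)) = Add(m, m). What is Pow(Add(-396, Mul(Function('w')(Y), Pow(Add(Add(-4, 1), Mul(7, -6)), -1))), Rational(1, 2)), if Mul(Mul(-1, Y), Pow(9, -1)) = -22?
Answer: Mul(Rational(2, 15), I, Pow(14395, Rational(1, 2))) ≈ Mul(15.997, I)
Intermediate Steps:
Y = 198 (Y = Mul(-9, -22) = 198)
Function('A')(m) = Mul(-6, m) (Function('A')(m) = Mul(-3, Add(m, m)) = Mul(-3, Mul(2, m)) = Mul(-6, m))
Function('w')(H) = Add(32, Mul(-32, H)) (Function('w')(H) = Add(32, Mul(8, Add(Add(Mul(-6, H), H), H))) = Add(32, Mul(8, Add(Mul(-5, H), H))) = Add(32, Mul(8, Mul(-4, H))) = Add(32, Mul(-32, H)))
Pow(Add(-396, Mul(Function('w')(Y), Pow(Add(Add(-4, 1), Mul(7, -6)), -1))), Rational(1, 2)) = Pow(Add(-396, Mul(Add(32, Mul(-32, 198)), Pow(Add(Add(-4, 1), Mul(7, -6)), -1))), Rational(1, 2)) = Pow(Add(-396, Mul(Add(32, -6336), Pow(Add(-3, -42), -1))), Rational(1, 2)) = Pow(Add(-396, Mul(-6304, Pow(-45, -1))), Rational(1, 2)) = Pow(Add(-396, Mul(-6304, Rational(-1, 45))), Rational(1, 2)) = Pow(Add(-396, Rational(6304, 45)), Rational(1, 2)) = Pow(Rational(-11516, 45), Rational(1, 2)) = Mul(Rational(2, 15), I, Pow(14395, Rational(1, 2)))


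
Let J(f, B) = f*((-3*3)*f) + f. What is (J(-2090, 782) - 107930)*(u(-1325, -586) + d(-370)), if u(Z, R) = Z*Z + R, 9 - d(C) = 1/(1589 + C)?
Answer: -3667023193994440/53 ≈ -6.9189e+13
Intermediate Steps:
d(C) = 9 - 1/(1589 + C)
u(Z, R) = R + Z² (u(Z, R) = Z² + R = R + Z²)
J(f, B) = f - 9*f² (J(f, B) = f*(-9*f) + f = -9*f² + f = f - 9*f²)
(J(-2090, 782) - 107930)*(u(-1325, -586) + d(-370)) = (-2090*(1 - 9*(-2090)) - 107930)*((-586 + (-1325)²) + (14300 + 9*(-370))/(1589 - 370)) = (-2090*(1 + 18810) - 107930)*((-586 + 1755625) + (14300 - 3330)/1219) = (-2090*18811 - 107930)*(1755039 + (1/1219)*10970) = (-39314990 - 107930)*(1755039 + 10970/1219) = -39422920*2139403511/1219 = -3667023193994440/53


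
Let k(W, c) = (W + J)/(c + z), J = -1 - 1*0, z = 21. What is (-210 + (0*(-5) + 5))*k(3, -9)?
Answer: -205/6 ≈ -34.167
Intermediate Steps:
J = -1 (J = -1 + 0 = -1)
k(W, c) = (-1 + W)/(21 + c) (k(W, c) = (W - 1)/(c + 21) = (-1 + W)/(21 + c))
(-210 + (0*(-5) + 5))*k(3, -9) = (-210 + (0*(-5) + 5))*((-1 + 3)/(21 - 9)) = (-210 + (0 + 5))*(2/12) = (-210 + 5)*((1/12)*2) = -205*⅙ = -205/6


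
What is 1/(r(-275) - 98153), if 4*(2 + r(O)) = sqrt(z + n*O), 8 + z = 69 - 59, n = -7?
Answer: -1570480/154150462473 - 4*sqrt(1927)/154150462473 ≈ -1.0189e-5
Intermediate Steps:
z = 2 (z = -8 + (69 - 59) = -8 + 10 = 2)
r(O) = -2 + sqrt(2 - 7*O)/4
1/(r(-275) - 98153) = 1/((-2 + sqrt(2 - 7*(-275))/4) - 98153) = 1/((-2 + sqrt(2 + 1925)/4) - 98153) = 1/((-2 + sqrt(1927)/4) - 98153) = 1/(-98155 + sqrt(1927)/4)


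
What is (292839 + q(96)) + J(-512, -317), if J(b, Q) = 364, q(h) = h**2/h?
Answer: 293299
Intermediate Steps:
q(h) = h
(292839 + q(96)) + J(-512, -317) = (292839 + 96) + 364 = 292935 + 364 = 293299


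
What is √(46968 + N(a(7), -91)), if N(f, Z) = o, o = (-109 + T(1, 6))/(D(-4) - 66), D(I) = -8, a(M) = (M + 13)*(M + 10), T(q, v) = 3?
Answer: √64301153/37 ≈ 216.72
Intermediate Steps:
a(M) = (10 + M)*(13 + M) (a(M) = (13 + M)*(10 + M) = (10 + M)*(13 + M))
o = 53/37 (o = (-109 + 3)/(-8 - 66) = -106/(-74) = -106*(-1/74) = 53/37 ≈ 1.4324)
N(f, Z) = 53/37
√(46968 + N(a(7), -91)) = √(46968 + 53/37) = √(1737869/37) = √64301153/37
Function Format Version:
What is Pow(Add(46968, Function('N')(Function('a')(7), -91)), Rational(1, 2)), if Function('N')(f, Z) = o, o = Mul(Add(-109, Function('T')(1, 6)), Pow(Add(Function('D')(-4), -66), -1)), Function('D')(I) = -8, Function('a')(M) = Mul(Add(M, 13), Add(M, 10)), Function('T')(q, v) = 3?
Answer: Mul(Rational(1, 37), Pow(64301153, Rational(1, 2))) ≈ 216.72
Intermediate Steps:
Function('a')(M) = Mul(Add(10, M), Add(13, M)) (Function('a')(M) = Mul(Add(13, M), Add(10, M)) = Mul(Add(10, M), Add(13, M)))
o = Rational(53, 37) (o = Mul(Add(-109, 3), Pow(Add(-8, -66), -1)) = Mul(-106, Pow(-74, -1)) = Mul(-106, Rational(-1, 74)) = Rational(53, 37) ≈ 1.4324)
Function('N')(f, Z) = Rational(53, 37)
Pow(Add(46968, Function('N')(Function('a')(7), -91)), Rational(1, 2)) = Pow(Add(46968, Rational(53, 37)), Rational(1, 2)) = Pow(Rational(1737869, 37), Rational(1, 2)) = Mul(Rational(1, 37), Pow(64301153, Rational(1, 2)))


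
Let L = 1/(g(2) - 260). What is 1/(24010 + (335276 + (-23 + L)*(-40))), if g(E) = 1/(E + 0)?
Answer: 519/186946994 ≈ 2.7762e-6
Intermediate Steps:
g(E) = 1/E
L = -2/519 (L = 1/(1/2 - 260) = 1/(-519/2) = -2/519 ≈ -0.0038536)
1/(24010 + (335276 + (-23 + L)*(-40))) = 1/(24010 + (335276 + (-23 - 2/519)*(-40))) = 1/(24010 + (335276 - 11939/519*(-40))) = 1/(24010 + (335276 + 477560/519)) = 1/(24010 + 174485804/519) = 1/(186946994/519) = 519/186946994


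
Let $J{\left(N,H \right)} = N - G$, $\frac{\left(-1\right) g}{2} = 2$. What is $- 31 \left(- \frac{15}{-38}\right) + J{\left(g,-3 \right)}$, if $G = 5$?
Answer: $- \frac{807}{38} \approx -21.237$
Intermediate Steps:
$g = -4$ ($g = \left(-2\right) 2 = -4$)
$J{\left(N,H \right)} = -5 + N$ ($J{\left(N,H \right)} = N - 5 = -5 + N$)
$- 31 \left(- \frac{15}{-38}\right) + J{\left(g,-3 \right)} = - 31 \left(- \frac{15}{-38}\right) - 9 = - 31 \left(\left(-15\right) \left(- \frac{1}{38}\right)\right) - 9 = \left(-31\right) \frac{15}{38} - 9 = - \frac{465}{38} - 9 = - \frac{807}{38}$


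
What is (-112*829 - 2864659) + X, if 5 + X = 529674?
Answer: -2427838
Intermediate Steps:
X = 529669 (X = -5 + 529674 = 529669)
(-112*829 - 2864659) + X = (-112*829 - 2864659) + 529669 = (-92848 - 2864659) + 529669 = -2957507 + 529669 = -2427838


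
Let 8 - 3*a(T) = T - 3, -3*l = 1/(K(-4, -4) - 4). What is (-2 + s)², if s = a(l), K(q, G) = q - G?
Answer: 3481/1296 ≈ 2.6860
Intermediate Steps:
l = 1/12 (l = -1/(3*((-4 - 1*(-4)) - 4)) = -1/(3*((-4 + 4) - 4)) = -1/(3*(0 - 4)) = -⅓/(-4) = -⅓*(-¼) = 1/12 ≈ 0.083333)
a(T) = 11/3 - T/3 (a(T) = 8/3 - (T - 3)/3 = 8/3 - (-3 + T)/3 = 8/3 + (1 - T/3) = 11/3 - T/3)
s = 131/36 (s = 11/3 - ⅓*1/12 = 11/3 - 1/36 = 131/36 ≈ 3.6389)
(-2 + s)² = (-2 + 131/36)² = (59/36)² = 3481/1296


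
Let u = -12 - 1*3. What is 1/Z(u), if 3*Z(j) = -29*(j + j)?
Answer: 1/290 ≈ 0.0034483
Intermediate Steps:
u = -15 (u = -12 - 3 = -15)
Z(j) = -58*j/3 (Z(j) = (-29*(j + j))/3 = (-58*j)/3 = -58*j/3)
1/Z(u) = 1/(-58/3*(-15)) = 1/290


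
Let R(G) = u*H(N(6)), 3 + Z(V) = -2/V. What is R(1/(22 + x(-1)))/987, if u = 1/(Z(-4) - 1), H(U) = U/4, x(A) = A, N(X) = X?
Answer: -1/2303 ≈ -0.00043422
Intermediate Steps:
H(U) = U/4 (H(U) = U*(¼) = U/4)
Z(V) = -3 - 2/V
u = -2/7 (u = 1/((-3 - 2/(-4)) - 1) = 1/((-3 - 2*(-¼)) - 1) = 1/((-3 + ½) - 1) = 1/(-5/2 - 1) = 1/(-7/2) = -2/7 ≈ -0.28571)
R(G) = -3/7 (R(G) = -6/14 = -2/7*3/2 = -3/7)
R(1/(22 + x(-1)))/987 = -3/7/987 = -3/7*1/987 = -1/2303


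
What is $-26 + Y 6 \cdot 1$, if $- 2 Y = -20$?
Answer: $34$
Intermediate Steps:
$Y = 10$ ($Y = \left(- \frac{1}{2}\right) \left(-20\right) = 10$)
$-26 + Y 6 \cdot 1 = -26 + 10 \cdot 6 \cdot 1 = -26 + 10 \cdot 6 = -26 + 60 = 34$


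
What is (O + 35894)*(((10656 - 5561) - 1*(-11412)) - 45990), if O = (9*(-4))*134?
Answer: -916036810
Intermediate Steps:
O = -4824 (O = -36*134 = -4824)
(O + 35894)*(((10656 - 5561) - 1*(-11412)) - 45990) = (-4824 + 35894)*(((10656 - 5561) - 1*(-11412)) - 45990) = 31070*((5095 + 11412) - 45990) = 31070*(16507 - 45990) = 31070*(-29483) = -916036810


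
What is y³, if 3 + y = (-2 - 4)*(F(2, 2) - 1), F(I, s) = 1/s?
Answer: 0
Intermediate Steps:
y = 0 (y = -3 + (-2 - 4)*(1/2 - 1) = -3 - 6*(½ - 1) = -3 - 6*(-½) = -3 + 3 = 0)
y³ = 0³ = 0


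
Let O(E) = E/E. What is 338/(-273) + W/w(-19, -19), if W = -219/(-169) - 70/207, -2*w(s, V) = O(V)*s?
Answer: -5291492/4652739 ≈ -1.1373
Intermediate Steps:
O(E) = 1
w(s, V) = -s/2
W = 33503/34983 (W = -219*(-1/169) - 70*1/207 = 219/169 - 70/207 = 33503/34983 ≈ 0.95769)
338/(-273) + W/w(-19, -19) = 338/(-273) + 33503/(34983*((-½*(-19)))) = 338*(-1/273) + 33503/(34983*(19/2)) = -26/21 + (33503/34983)*(2/19) = -26/21 + 67006/664677 = -5291492/4652739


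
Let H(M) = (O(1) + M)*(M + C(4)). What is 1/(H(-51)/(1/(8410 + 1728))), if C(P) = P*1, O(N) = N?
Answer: 1/23824300 ≈ 4.1974e-8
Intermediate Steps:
C(P) = P
H(M) = (1 + M)*(4 + M) (H(M) = (1 + M)*(M + 4) = (1 + M)*(4 + M))
1/(H(-51)/(1/(8410 + 1728))) = 1/((4 + (-51)² + 5*(-51))/(1/(8410 + 1728))) = 1/((4 + 2601 - 255)/(1/10138)) = 1/(2350/(1/10138)) = 1/(2350*10138) = 1/23824300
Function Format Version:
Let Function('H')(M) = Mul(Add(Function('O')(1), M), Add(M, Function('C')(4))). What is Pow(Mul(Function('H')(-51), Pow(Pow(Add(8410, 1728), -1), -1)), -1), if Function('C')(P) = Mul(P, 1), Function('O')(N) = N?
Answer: Rational(1, 23824300) ≈ 4.1974e-8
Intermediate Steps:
Function('C')(P) = P
Function('H')(M) = Mul(Add(1, M), Add(4, M)) (Function('H')(M) = Mul(Add(1, M), Add(M, 4)) = Mul(Add(1, M), Add(4, M)))
Pow(Mul(Function('H')(-51), Pow(Pow(Add(8410, 1728), -1), -1)), -1) = Pow(Mul(Add(4, Pow(-51, 2), Mul(5, -51)), Pow(Pow(Add(8410, 1728), -1), -1)), -1) = Pow(Mul(Add(4, 2601, -255), Pow(Pow(10138, -1), -1)), -1) = Pow(Mul(2350, Pow(Rational(1, 10138), -1)), -1) = Pow(Mul(2350, 10138), -1) = Pow(23824300, -1) = Rational(1, 23824300)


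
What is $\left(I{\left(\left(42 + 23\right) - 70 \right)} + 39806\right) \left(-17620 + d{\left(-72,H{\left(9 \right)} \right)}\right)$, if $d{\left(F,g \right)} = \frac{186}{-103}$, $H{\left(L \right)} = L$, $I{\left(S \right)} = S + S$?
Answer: $- \frac{72231570616}{103} \approx -7.0128 \cdot 10^{8}$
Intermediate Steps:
$I{\left(S \right)} = 2 S$
$d{\left(F,g \right)} = - \frac{186}{103}$ ($d{\left(F,g \right)} = 186 \left(- \frac{1}{103}\right) = - \frac{186}{103}$)
$\left(I{\left(\left(42 + 23\right) - 70 \right)} + 39806\right) \left(-17620 + d{\left(-72,H{\left(9 \right)} \right)}\right) = \left(2 \left(\left(42 + 23\right) - 70\right) + 39806\right) \left(-17620 - \frac{186}{103}\right) = \left(2 \left(65 - 70\right) + 39806\right) \left(- \frac{1815046}{103}\right) = \left(2 \left(-5\right) + 39806\right) \left(- \frac{1815046}{103}\right) = \left(-10 + 39806\right) \left(- \frac{1815046}{103}\right) = 39796 \left(- \frac{1815046}{103}\right) = - \frac{72231570616}{103}$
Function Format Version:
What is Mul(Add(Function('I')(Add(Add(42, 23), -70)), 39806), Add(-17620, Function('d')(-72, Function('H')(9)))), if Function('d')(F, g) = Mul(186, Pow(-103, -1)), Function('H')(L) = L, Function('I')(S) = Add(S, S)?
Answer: Rational(-72231570616, 103) ≈ -7.0128e+8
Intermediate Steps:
Function('I')(S) = Mul(2, S)
Function('d')(F, g) = Rational(-186, 103) (Function('d')(F, g) = Mul(186, Rational(-1, 103)) = Rational(-186, 103))
Mul(Add(Function('I')(Add(Add(42, 23), -70)), 39806), Add(-17620, Function('d')(-72, Function('H')(9)))) = Mul(Add(Mul(2, Add(Add(42, 23), -70)), 39806), Add(-17620, Rational(-186, 103))) = Mul(Add(Mul(2, Add(65, -70)), 39806), Rational(-1815046, 103)) = Mul(Add(Mul(2, -5), 39806), Rational(-1815046, 103)) = Mul(Add(-10, 39806), Rational(-1815046, 103)) = Mul(39796, Rational(-1815046, 103)) = Rational(-72231570616, 103)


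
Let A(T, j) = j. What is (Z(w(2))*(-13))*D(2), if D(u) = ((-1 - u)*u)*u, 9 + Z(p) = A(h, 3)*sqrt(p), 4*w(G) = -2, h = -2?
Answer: -1404 + 234*I*sqrt(2) ≈ -1404.0 + 330.93*I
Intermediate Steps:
w(G) = -1/2 (w(G) = (1/4)*(-2) = -1/2)
Z(p) = -9 + 3*sqrt(p)
D(u) = u**2*(-1 - u) (D(u) = (u*(-1 - u))*u = u**2*(-1 - u))
(Z(w(2))*(-13))*D(2) = ((-9 + 3*sqrt(-1/2))*(-13))*(2**2*(-1 - 1*2)) = ((-9 + 3*(I*sqrt(2)/2))*(-13))*(4*(-1 - 2)) = ((-9 + 3*I*sqrt(2)/2)*(-13))*(4*(-3)) = (117 - 39*I*sqrt(2)/2)*(-12) = -1404 + 234*I*sqrt(2)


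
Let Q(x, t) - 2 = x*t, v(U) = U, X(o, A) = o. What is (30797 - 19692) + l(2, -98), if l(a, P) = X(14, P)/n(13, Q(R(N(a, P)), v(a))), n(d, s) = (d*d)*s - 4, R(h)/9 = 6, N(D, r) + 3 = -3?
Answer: 103198772/9293 ≈ 11105.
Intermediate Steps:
N(D, r) = -6 (N(D, r) = -3 - 3 = -6)
R(h) = 54 (R(h) = 9*6 = 54)
Q(x, t) = 2 + t*x (Q(x, t) = 2 + x*t = 2 + t*x)
n(d, s) = -4 + s*d² (n(d, s) = d²*s - 4 = s*d² - 4 = -4 + s*d²)
l(a, P) = 14/(334 + 9126*a) (l(a, P) = 14/(-4 + (2 + a*54)*13²) = 14/(-4 + (2 + 54*a)*169) = 14/(-4 + (338 + 9126*a)) = 14/(334 + 9126*a))
(30797 - 19692) + l(2, -98) = (30797 - 19692) + 7/(167 + 4563*2) = 11105 + 7/(167 + 9126) = 11105 + 7/9293 = 103198772/9293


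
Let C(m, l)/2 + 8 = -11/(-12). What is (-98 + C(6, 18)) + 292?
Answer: 1079/6 ≈ 179.83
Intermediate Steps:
C(m, l) = -85/6 (C(m, l) = -16 + 2*(-11/(-12)) = -16 + 2*(-11*(-1/12)) = -16 + 2*(11/12) = -16 + 11/6 = -85/6)
(-98 + C(6, 18)) + 292 = (-98 - 85/6) + 292 = -673/6 + 292 = 1079/6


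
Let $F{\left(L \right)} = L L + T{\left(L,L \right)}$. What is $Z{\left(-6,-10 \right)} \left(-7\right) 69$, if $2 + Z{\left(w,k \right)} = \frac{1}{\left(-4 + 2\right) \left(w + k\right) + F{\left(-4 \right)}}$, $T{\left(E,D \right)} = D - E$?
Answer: $\frac{15295}{16} \approx 955.94$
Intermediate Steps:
$F{\left(L \right)} = L^{2}$ ($F{\left(L \right)} = L L + \left(L - L\right) = L^{2} + 0 = L^{2}$)
$Z{\left(w,k \right)} = -2 + \frac{1}{16 - 2 k - 2 w}$ ($Z{\left(w,k \right)} = -2 + \frac{1}{\left(-4 + 2\right) \left(w + k\right) + \left(-4\right)^{2}} = -2 + \frac{1}{- 2 \left(k + w\right) + 16} = -2 + \frac{1}{\left(- 2 k - 2 w\right) + 16} = -2 + \frac{1}{16 - 2 k - 2 w}$)
$Z{\left(-6,-10 \right)} \left(-7\right) 69 = \frac{\frac{31}{2} - -20 - -12}{-8 - 10 - 6} \left(-7\right) 69 = \frac{\frac{31}{2} + 20 + 12}{-24} \left(-7\right) 69 = \left(- \frac{1}{24}\right) \frac{95}{2} \left(-7\right) 69 = \left(- \frac{95}{48}\right) \left(-7\right) 69 = \frac{665}{48} \cdot 69 = \frac{15295}{16}$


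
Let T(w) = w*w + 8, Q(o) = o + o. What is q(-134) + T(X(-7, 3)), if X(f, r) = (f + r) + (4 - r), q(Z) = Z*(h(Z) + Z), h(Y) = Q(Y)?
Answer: 53885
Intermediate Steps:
Q(o) = 2*o
h(Y) = 2*Y
q(Z) = 3*Z**2 (q(Z) = Z*(2*Z + Z) = Z*(3*Z) = 3*Z**2)
X(f, r) = 4 + f
T(w) = 8 + w**2 (T(w) = w**2 + 8 = 8 + w**2)
q(-134) + T(X(-7, 3)) = 3*(-134)**2 + (8 + (4 - 7)**2) = 3*17956 + (8 + (-3)**2) = 53868 + (8 + 9) = 53868 + 17 = 53885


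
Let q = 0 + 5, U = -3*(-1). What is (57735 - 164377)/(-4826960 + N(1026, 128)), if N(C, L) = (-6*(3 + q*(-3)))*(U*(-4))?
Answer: 53321/2413912 ≈ 0.022089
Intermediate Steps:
U = 3
q = 5
N(C, L) = -864 (N(C, L) = (-6*(3 + 5*(-3)))*(3*(-4)) = -6*(3 - 15)*(-12) = -6*(-12)*(-12) = 72*(-12) = -864)
(57735 - 164377)/(-4826960 + N(1026, 128)) = (57735 - 164377)/(-4826960 - 864) = -106642/(-4827824) = -106642*(-1/4827824) = 53321/2413912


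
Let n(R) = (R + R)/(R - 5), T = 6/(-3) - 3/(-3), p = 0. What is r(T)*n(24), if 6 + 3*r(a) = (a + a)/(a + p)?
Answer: -64/19 ≈ -3.3684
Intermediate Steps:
T = -1 (T = 6*(-⅓) - 3*(-⅓) = -2 + 1 = -1)
r(a) = -4/3 (r(a) = -2 + ((a + a)/(a + 0))/3 = -2 + ((2*a)/a)/3 = -2 + (⅓)*2 = -2 + ⅔ = -4/3)
n(R) = 2*R/(-5 + R) (n(R) = (2*R)/(-5 + R) = 2*R/(-5 + R))
r(T)*n(24) = -8*24/(3*(-5 + 24)) = -8*24/(3*19) = -4/3*48/19 = -64/19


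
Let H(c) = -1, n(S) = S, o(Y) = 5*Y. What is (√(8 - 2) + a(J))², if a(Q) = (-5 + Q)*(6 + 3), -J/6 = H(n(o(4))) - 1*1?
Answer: (63 + √6)² ≈ 4283.6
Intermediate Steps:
J = 12 (J = -6*(-1 - 1*1) = -6*(-1 - 1) = -6*(-2) = 12)
a(Q) = -45 + 9*Q (a(Q) = (-5 + Q)*9 = -45 + 9*Q)
(√(8 - 2) + a(J))² = (√(8 - 2) + (-45 + 9*12))² = (√6 + (-45 + 108))² = (√6 + 63)² = (63 + √6)²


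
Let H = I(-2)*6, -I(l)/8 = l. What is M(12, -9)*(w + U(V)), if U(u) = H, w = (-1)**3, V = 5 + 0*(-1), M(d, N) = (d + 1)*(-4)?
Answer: -4940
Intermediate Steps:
I(l) = -8*l
M(d, N) = -4 - 4*d (M(d, N) = (1 + d)*(-4) = -4 - 4*d)
V = 5 (V = 5 + 0 = 5)
w = -1
H = 96 (H = -8*(-2)*6 = 16*6 = 96)
U(u) = 96
M(12, -9)*(w + U(V)) = (-4 - 4*12)*(-1 + 96) = (-4 - 48)*95 = -52*95 = -4940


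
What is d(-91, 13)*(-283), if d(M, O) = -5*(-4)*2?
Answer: -11320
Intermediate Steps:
d(M, O) = 40 (d(M, O) = 20*2 = 40)
d(-91, 13)*(-283) = 40*(-283) = -11320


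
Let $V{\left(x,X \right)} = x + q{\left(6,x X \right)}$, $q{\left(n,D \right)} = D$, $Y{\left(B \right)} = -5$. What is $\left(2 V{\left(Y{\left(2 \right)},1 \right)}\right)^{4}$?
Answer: $160000$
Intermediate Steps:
$V{\left(x,X \right)} = x + X x$ ($V{\left(x,X \right)} = x + x X = x + X x$)
$\left(2 V{\left(Y{\left(2 \right)},1 \right)}\right)^{4} = \left(2 \left(- 5 \left(1 + 1\right)\right)\right)^{4} = \left(2 \left(\left(-5\right) 2\right)\right)^{4} = \left(2 \left(-10\right)\right)^{4} = \left(-20\right)^{4} = 160000$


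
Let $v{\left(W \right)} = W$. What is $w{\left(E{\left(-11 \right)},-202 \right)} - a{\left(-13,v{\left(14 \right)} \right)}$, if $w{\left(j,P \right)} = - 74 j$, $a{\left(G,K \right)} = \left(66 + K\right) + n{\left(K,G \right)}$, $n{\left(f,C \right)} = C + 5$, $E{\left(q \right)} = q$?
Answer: $742$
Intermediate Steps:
$n{\left(f,C \right)} = 5 + C$
$a{\left(G,K \right)} = 71 + G + K$ ($a{\left(G,K \right)} = \left(66 + K\right) + \left(5 + G\right) = 71 + G + K$)
$w{\left(E{\left(-11 \right)},-202 \right)} - a{\left(-13,v{\left(14 \right)} \right)} = \left(-74\right) \left(-11\right) - \left(71 - 13 + 14\right) = 814 - 72 = 742$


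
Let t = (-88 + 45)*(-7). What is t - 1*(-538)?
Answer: 839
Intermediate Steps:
t = 301 (t = -43*(-7) = 301)
t - 1*(-538) = 301 - 1*(-538) = 301 + 538 = 839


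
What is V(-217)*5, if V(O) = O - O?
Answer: 0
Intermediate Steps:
V(O) = 0
V(-217)*5 = 0*5 = 0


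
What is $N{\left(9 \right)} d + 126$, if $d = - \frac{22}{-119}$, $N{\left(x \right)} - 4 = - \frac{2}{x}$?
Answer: $\frac{7982}{63} \approx 126.7$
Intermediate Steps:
$N{\left(x \right)} = 4 - \frac{2}{x}$
$d = \frac{22}{119}$ ($d = \left(-22\right) \left(- \frac{1}{119}\right) = \frac{22}{119} \approx 0.18487$)
$N{\left(9 \right)} d + 126 = \left(4 - \frac{2}{9}\right) \frac{22}{119} + 126 = \frac{34}{9} \cdot \frac{22}{119} + 126 = \frac{44}{63} + 126 = \frac{7982}{63}$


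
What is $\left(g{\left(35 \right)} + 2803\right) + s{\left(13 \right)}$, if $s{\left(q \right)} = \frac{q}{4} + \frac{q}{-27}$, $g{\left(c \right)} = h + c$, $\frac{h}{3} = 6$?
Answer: $\frac{308747}{108} \approx 2858.8$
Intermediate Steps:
$h = 18$ ($h = 3 \cdot 6 = 18$)
$g{\left(c \right)} = 18 + c$
$s{\left(q \right)} = \frac{23 q}{108}$ ($s{\left(q \right)} = q \frac{1}{4} + q \left(- \frac{1}{27}\right) = \frac{q}{4} - \frac{q}{27} = \frac{23 q}{108}$)
$\left(g{\left(35 \right)} + 2803\right) + s{\left(13 \right)} = \left(\left(18 + 35\right) + 2803\right) + \frac{23}{108} \cdot 13 = \left(53 + 2803\right) + \frac{299}{108} = 2856 + \frac{299}{108} = \frac{308747}{108}$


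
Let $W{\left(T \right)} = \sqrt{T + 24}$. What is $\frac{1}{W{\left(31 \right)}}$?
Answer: $\frac{\sqrt{55}}{55} \approx 0.13484$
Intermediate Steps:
$W{\left(T \right)} = \sqrt{24 + T}$
$\frac{1}{W{\left(31 \right)}} = \frac{1}{\sqrt{24 + 31}} = \frac{1}{\sqrt{55}} = \frac{\sqrt{55}}{55}$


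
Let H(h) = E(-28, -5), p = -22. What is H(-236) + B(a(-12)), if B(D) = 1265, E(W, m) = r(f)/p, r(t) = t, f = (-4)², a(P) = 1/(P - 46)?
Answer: 13907/11 ≈ 1264.3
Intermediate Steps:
a(P) = 1/(-46 + P)
f = 16
E(W, m) = -8/11 (E(W, m) = 16/(-22) = 16*(-1/22) = -8/11)
H(h) = -8/11
H(-236) + B(a(-12)) = -8/11 + 1265 = 13907/11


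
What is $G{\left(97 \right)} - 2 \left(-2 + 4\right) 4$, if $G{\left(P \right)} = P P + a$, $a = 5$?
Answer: $-150624$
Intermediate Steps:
$G{\left(P \right)} = 5 + P^{2}$ ($G{\left(P \right)} = P P + 5 = P^{2} + 5 = 5 + P^{2}$)
$G{\left(97 \right)} - 2 \left(-2 + 4\right) 4 = \left(5 + 97^{2}\right) - 2 \left(-2 + 4\right) 4 = \left(5 + 9409\right) \left(-2\right) 2 \cdot 4 = 9414 \left(\left(-4\right) 4\right) = 9414 \left(-16\right) = -150624$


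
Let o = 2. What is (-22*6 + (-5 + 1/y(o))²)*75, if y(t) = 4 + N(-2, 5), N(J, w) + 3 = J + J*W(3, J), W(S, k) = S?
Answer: -387900/49 ≈ -7916.3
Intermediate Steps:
N(J, w) = -3 + 4*J (N(J, w) = -3 + (J + J*3) = -3 + (J + 3*J) = -3 + 4*J)
y(t) = -7 (y(t) = 4 + (-3 + 4*(-2)) = 4 + (-3 - 8) = 4 - 11 = -7)
(-22*6 + (-5 + 1/y(o))²)*75 = (-22*6 + (-5 + 1/(-7))²)*75 = (-132 + (-5 - ⅐)²)*75 = (-132 + (-36/7)²)*75 = (-132 + 1296/49)*75 = -5172/49*75 = -387900/49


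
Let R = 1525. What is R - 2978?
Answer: -1453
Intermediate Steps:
R - 2978 = 1525 - 2978 = -1453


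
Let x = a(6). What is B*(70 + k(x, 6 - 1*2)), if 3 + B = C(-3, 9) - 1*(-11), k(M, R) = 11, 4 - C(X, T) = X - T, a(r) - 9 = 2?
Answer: 1944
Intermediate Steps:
a(r) = 11 (a(r) = 9 + 2 = 11)
x = 11
C(X, T) = 4 + T - X (C(X, T) = 4 - (X - T) = 4 + (T - X) = 4 + T - X)
B = 24 (B = -3 + ((4 + 9 - 1*(-3)) - 1*(-11)) = -3 + ((4 + 9 + 3) + 11) = -3 + (16 + 11) = -3 + 27 = 24)
B*(70 + k(x, 6 - 1*2)) = 24*(70 + 11) = 24*81 = 1944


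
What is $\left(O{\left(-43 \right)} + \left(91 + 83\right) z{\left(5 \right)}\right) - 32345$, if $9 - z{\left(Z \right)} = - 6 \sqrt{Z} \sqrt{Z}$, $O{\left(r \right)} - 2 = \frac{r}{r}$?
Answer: $-25556$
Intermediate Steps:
$O{\left(r \right)} = 3$ ($O{\left(r \right)} = 2 + \frac{r}{r} = 2 + 1 = 3$)
$z{\left(Z \right)} = 9 + 6 Z$ ($z{\left(Z \right)} = 9 - - 6 \sqrt{Z} \sqrt{Z} = 9 - - 6 Z = 9 + 6 Z$)
$\left(O{\left(-43 \right)} + \left(91 + 83\right) z{\left(5 \right)}\right) - 32345 = \left(3 + \left(91 + 83\right) \left(9 + 6 \cdot 5\right)\right) - 32345 = \left(3 + 174 \left(9 + 30\right)\right) - 32345 = \left(3 + 174 \cdot 39\right) - 32345 = \left(3 + 6786\right) - 32345 = 6789 - 32345 = -25556$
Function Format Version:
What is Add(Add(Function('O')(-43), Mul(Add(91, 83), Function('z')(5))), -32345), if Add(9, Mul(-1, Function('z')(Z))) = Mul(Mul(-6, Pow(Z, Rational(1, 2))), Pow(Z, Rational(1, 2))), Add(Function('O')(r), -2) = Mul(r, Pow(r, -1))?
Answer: -25556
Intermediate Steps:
Function('O')(r) = 3 (Function('O')(r) = Add(2, Mul(r, Pow(r, -1))) = Add(2, 1) = 3)
Function('z')(Z) = Add(9, Mul(6, Z)) (Function('z')(Z) = Add(9, Mul(-1, Mul(Mul(-6, Pow(Z, Rational(1, 2))), Pow(Z, Rational(1, 2))))) = Add(9, Mul(-1, Mul(-6, Z))) = Add(9, Mul(6, Z)))
Add(Add(Function('O')(-43), Mul(Add(91, 83), Function('z')(5))), -32345) = Add(Add(3, Mul(Add(91, 83), Add(9, Mul(6, 5)))), -32345) = Add(Add(3, Mul(174, Add(9, 30))), -32345) = Add(Add(3, Mul(174, 39)), -32345) = Add(Add(3, 6786), -32345) = Add(6789, -32345) = -25556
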